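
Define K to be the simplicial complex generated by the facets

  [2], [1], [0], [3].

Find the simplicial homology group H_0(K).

H_0 ≅ Z^4.

Take the total order 0 < 1 < 2 < 3 on the vertex set. Then K (dimension 0) consists of the simplices:

  0-simplices (4): [0], [1], [2], [3]

giving chain groups C_0 ≅ Z^4.

Computing H_k = (kernel of ∂_k) / (image of ∂_{k+1}):

  H_0: rank C_0 − rank ∂_1 = 4 − 0 = 4, and there is no ∂_1, so H_0 ≅ Z^4.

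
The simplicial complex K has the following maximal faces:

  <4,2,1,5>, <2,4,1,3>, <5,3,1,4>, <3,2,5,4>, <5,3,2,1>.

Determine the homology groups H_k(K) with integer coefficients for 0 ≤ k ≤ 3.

H_0 = Z,  H_1 = 0,  H_2 = 0,  H_3 = Z.

Order the vertices as 1 < 2 < 3 < 4 < 5. Listing each simplex with vertices in this order, K has dimension 3 with simplices:

  0-simplices (5): [1], [2], [3], [4], [5]
  1-simplices (10): [1,2], [1,3], [1,4], [1,5], [2,3], [2,4], [2,5], [3,4], [3,5], [4,5]
  2-simplices (10): [1,2,3], [1,2,4], [1,2,5], [1,3,4], [1,3,5], [1,4,5], [2,3,4], [2,3,5], [2,4,5], [3,4,5]
  3-simplices (5): [1,2,3,4], [1,2,3,5], [1,2,4,5], [1,3,4,5], [2,3,4,5]

giving chain groups C_0 ≅ Z^5, C_1 ≅ Z^10, C_2 ≅ Z^10, C_3 ≅ Z^5.

Boundary ∂_1: C_1 → C_0 maps an edge to its endpoints' difference, ∂[p,q] = q − p.
The resulting 5×10 matrix has rank 4, and its Smith normal form has invariant factors (1,1,1,1).

∂_2: C_2 → C_1 acts by ∂[p,q,r] = [q,r] − [p,r] + [p,q]. For instance
  ∂[1,2,4] = [2,4] − [1,4] + [1,2],
  ∂[1,2,3] = [2,3] − [1,3] + [1,2].
The resulting 10×10 matrix has rank 6, and its Smith normal form has invariant factors (1,1,1,1,1,1).

The boundary map ∂_3: C_3 → C_2 sends each 3-simplex σ to the alternating sum Σ_i (−1)^i (σ with its i-th vertex removed). For instance
  ∂[1,3,4,5] = [3,4,5] − [1,4,5] + [1,3,5] − [1,3,4],
  ∂[1,2,3,5] = [2,3,5] − [1,3,5] + [1,2,5] − [1,2,3].
The 10×5 boundary matrix has rank 4 and Smith normal form diag(1,1,1,1).

Reading off H_k = ker ∂_k / im ∂_{k+1}:

  H_0: rank C_0 − rank ∂_1 = 5 − 4 = 1, and the invariant factors of ∂_1 are all 1, so H_0 ≅ Z.
  H_1: rank ker ∂_1 − rank ∂_2 = (10 − 4) − 6 = 0, and the invariant factors of ∂_2 are all 1, so H_1 ≅ 0.
  H_2: rank ker ∂_2 − rank ∂_3 = (10 − 6) − 4 = 0, and the invariant factors of ∂_3 are all 1, so H_2 ≅ 0.
  H_3: rank ker ∂_3 − rank ∂_4 = (5 − 4) − 0 = 1, and there is no ∂_4, so H_3 ≅ Z.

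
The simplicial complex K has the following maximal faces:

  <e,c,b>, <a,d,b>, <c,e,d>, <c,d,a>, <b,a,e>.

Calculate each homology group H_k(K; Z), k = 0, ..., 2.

H_0 ≅ Z,  H_1 ≅ Z,  H_2 = 0.

Take the total order a < b < c < d < e on the vertex set. Then K (dimension 2) consists of the simplices:

  0-simplices (5): a, b, c, d, e
  1-simplices (10): ab, ac, ad, ae, bc, bd, be, cd, ce, de
  2-simplices (5): abd, abe, acd, bce, cde

giving chain groups C_0 ≅ Z^5, C_1 ≅ Z^10, C_2 ≅ Z^5.

∂_1: C_1 → C_0 is given by ∂[p,q] = [q] − [p]. For instance
  ∂cd = d − c.
The 5×10 boundary matrix has rank 4 and Smith normal form diag(1,1,1,1).

The boundary map ∂_2: C_2 → C_1 acts by ∂[p,q,r] = [q,r] − [p,r] + [p,q]. For instance
  ∂abd = bd − ad + ab,
  ∂cde = de − ce + cd.
The resulting 10×5 matrix has rank 5, and its Smith normal form has invariant factors (1,1,1,1,1).

Reading off H_k = ker ∂_k / im ∂_{k+1}:

  H_0: rank C_0 − rank ∂_1 = 5 − 4 = 1, and the invariant factors of ∂_1 are all 1, so H_0 ≅ Z.
  H_1: rank ker ∂_1 − rank ∂_2 = (10 − 4) − 5 = 1, and the invariant factors of ∂_2 are all 1, so H_1 ≅ Z.
  H_2: rank ker ∂_2 − rank ∂_3 = (5 − 5) − 0 = 0, and there is no ∂_3, so H_2 ≅ 0.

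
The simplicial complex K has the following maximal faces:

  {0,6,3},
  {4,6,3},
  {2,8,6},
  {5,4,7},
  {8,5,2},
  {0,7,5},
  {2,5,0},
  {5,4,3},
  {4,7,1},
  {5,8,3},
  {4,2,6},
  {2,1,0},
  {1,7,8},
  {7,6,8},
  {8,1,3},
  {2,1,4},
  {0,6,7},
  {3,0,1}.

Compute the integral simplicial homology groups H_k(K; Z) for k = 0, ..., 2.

Take the total order 0 < 1 < 2 < 3 < 4 < 5 < 6 < 7 < 8 on the vertex set. Then K (dimension 2) consists of the simplices:

  0-simplices (9): [0], [1], [2], [3], [4], [5], [6], [7], [8]
  1-simplices (27): (27 of them)
  2-simplices (18): [0,1,2], [0,1,3], [0,2,5], [0,3,6], [0,5,7], [0,6,7], [1,2,4], [1,3,8], [1,4,7], [1,7,8], [2,4,6], [2,5,8], [2,6,8], [3,4,5], [3,4,6], [3,5,8], [4,5,7], [6,7,8]

Hence C_0 ≅ Z^9, C_1 ≅ Z^27, C_2 ≅ Z^18.

Boundary ∂_1: C_1 → C_0 maps an edge to its endpoints' difference, ∂[p,q] = q − p. For instance
  ∂[3,5] = [5] − [3].
As a 9×27 matrix over Z this has rank 8, with invariant factors (1,1,1,1,1,1,1,1).

Boundary ∂_2: C_2 → C_1 maps a triangle to the signed sum of its edges. For instance
  ∂[2,5,8] = [5,8] − [2,8] + [2,5],
  ∂[0,5,7] = [5,7] − [0,7] + [0,5].
The 27×18 boundary matrix has rank 17 and Smith normal form diag(1,1,1,1,1,1,1,1,1,1,1,1,1,1,1,1,1).

Computing H_k = (kernel of ∂_k) / (image of ∂_{k+1}):

  H_0: rank C_0 − rank ∂_1 = 9 − 8 = 1, and the invariant factors of ∂_1 are all 1, so H_0 ≅ Z.
  H_1: rank ker ∂_1 − rank ∂_2 = (27 − 8) − 17 = 2, and the invariant factors of ∂_2 are all 1, so H_1 ≅ Z^2.
  H_2: rank ker ∂_2 − rank ∂_3 = (18 − 17) − 0 = 1, and there is no ∂_3, so H_2 ≅ Z.

As a check, the Euler characteristic is 9 − 27 + 18 = 0, which agrees with 1 − 2 + 1 = 0.
(K is a triangulation of the torus T^2.)

H_0 = Z,  H_1 = Z^2,  H_2 = Z.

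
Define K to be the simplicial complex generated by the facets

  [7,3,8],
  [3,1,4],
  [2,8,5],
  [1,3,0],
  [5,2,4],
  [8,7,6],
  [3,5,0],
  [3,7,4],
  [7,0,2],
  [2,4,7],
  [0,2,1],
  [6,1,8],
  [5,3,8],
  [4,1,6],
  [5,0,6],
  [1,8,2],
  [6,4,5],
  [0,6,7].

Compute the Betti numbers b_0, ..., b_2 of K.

b_0 = 1, b_1 = 2, b_2 = 1.

Take the total order 0 < 1 < 2 < 3 < 4 < 5 < 6 < 7 < 8 on the vertex set. Then K (dimension 2) consists of the simplices:

  0-simplices (9): [0], [1], [2], [3], [4], [5], [6], [7], [8]
  1-simplices (27): (27 of them)
  2-simplices (18): [0,1,2], [0,1,3], [0,2,7], [0,3,5], [0,5,6], [0,6,7], [1,2,8], [1,3,4], [1,4,6], [1,6,8], [2,4,5], [2,4,7], [2,5,8], [3,4,7], [3,5,8], [3,7,8], [4,5,6], [6,7,8]

Hence C_0 ≅ Z^9, C_1 ≅ Z^27, C_2 ≅ Z^18.

The boundary map ∂_1: C_1 → C_0 maps an edge to its endpoints' difference, ∂[p,q] = q − p. For instance
  ∂[1,3] = [3] − [1].
This gives a 9×27 integer matrix of rank 8; reducing to Smith normal form yields diagonal entries (1,1,1,1,1,1,1,1).

Boundary ∂_2: C_2 → C_1 maps a triangle to the signed sum of its edges. For instance
  ∂[3,7,8] = [7,8] − [3,8] + [3,7],
  ∂[4,5,6] = [5,6] − [4,6] + [4,5].
As a 27×18 matrix over Z this has rank 17, with invariant factors (1,1,1,1,1,1,1,1,1,1,1,1,1,1,1,1,1).

From H_k ≅ ker(∂_k) / im(∂_{k+1}) we obtain:

  H_0: rank C_0 − rank ∂_1 = 9 − 8 = 1, and the invariant factors of ∂_1 are all 1, so H_0 = Z.
  H_1: rank ker ∂_1 − rank ∂_2 = (27 − 8) − 17 = 2, and the invariant factors of ∂_2 are all 1, so H_1 = Z^2.
  H_2: rank ker ∂_2 − rank ∂_3 = (18 − 17) − 0 = 1, and there is no ∂_3, so H_2 = Z.

Hence the Betti numbers are b_0 = 1, b_1 = 2, b_2 = 1.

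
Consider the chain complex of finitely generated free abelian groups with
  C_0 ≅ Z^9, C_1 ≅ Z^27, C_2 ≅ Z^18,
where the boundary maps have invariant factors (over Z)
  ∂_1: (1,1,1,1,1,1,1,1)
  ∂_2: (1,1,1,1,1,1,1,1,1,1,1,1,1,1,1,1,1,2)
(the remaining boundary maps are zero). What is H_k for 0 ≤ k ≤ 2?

H_0 = Z,  H_1 = Z ⊕ Z/2Z,  H_2 = 0.

H_0: b_0 = 9 − 0 − 8 = 1; torsion from ∂_1 factors > 1: none. So H_0 = Z.
H_1: b_1 = 27 − 8 − 18 = 1; torsion from ∂_2 factors > 1: [2]. So H_1 = Z ⊕ Z/2Z.
H_2: b_2 = 18 − 18 − 0 = 0; torsion from ∂_3 factors > 1: none. So H_2 = 0.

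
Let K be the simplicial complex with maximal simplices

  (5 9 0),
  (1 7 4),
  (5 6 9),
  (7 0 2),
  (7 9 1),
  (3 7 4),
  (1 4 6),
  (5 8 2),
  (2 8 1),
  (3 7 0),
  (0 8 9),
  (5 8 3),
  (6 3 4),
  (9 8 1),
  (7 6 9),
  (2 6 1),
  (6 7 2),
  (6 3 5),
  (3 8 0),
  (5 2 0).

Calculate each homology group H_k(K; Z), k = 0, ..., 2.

Take the total order 0 < 1 < 2 < 3 < 4 < 5 < 6 < 7 < 8 < 9 on the vertex set. Then K (dimension 2) consists of the simplices:

  0-simplices (10): [0], [1], [2], [3], [4], [5], [6], [7], [8], [9]
  1-simplices (30): (30 of them)
  2-simplices (20): (20 of them)

giving chain groups C_0 ≅ Z^10, C_1 ≅ Z^30, C_2 ≅ Z^20.

Boundary ∂_1: C_1 → C_0 sends each edge [p,q] (with p < q) to q − p.
This gives a 10×30 integer matrix of rank 9; reducing to Smith normal form yields diagonal entries (1,1,1,1,1,1,1,1,1).

∂_2: C_2 → C_1 maps a triangle to the signed sum of its edges. For instance
  ∂[3,4,7] = [4,7] − [3,7] + [3,4],
  ∂[3,4,6] = [4,6] − [3,6] + [3,4].
The 30×20 boundary matrix has rank 20 and Smith normal form diag(1,1,1,1,1,1,1,1,1,1,1,1,1,1,1,1,1,1,1,2).

Computing H_k = (kernel of ∂_k) / (image of ∂_{k+1}):

  H_0: rank C_0 − rank ∂_1 = 10 − 9 = 1, and the invariant factors of ∂_1 are all 1, so H_0 ≅ Z.
  H_1: rank ker ∂_1 − rank ∂_2 = (30 − 9) − 20 = 1, and ∂_2 has invariant factor 2 > 1, so H_1 ≅ Z ⊕ Z/2.
  H_2: rank ker ∂_2 − rank ∂_3 = (20 − 20) − 0 = 0, and there is no ∂_3, so H_2 ≅ 0.

As a check, the Euler characteristic is 10 − 30 + 20 = 0, which agrees with 1 − 1 + 0 = 0.
(K is a triangulation of the Klein bottle.)

H_0 ≅ Z,  H_1 ≅ Z ⊕ Z/2,  H_2 = 0.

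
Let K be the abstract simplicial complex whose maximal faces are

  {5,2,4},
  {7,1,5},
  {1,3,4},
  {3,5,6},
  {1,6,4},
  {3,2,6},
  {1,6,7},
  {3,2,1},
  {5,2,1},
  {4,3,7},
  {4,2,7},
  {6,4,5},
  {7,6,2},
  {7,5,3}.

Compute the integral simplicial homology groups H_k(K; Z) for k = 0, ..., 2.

Take the total order 1 < 2 < 3 < 4 < 5 < 6 < 7 on the vertex set. Then K (dimension 2) consists of the simplices:

  0-simplices (7): [1], [2], [3], [4], [5], [6], [7]
  1-simplices (21): [1,2], [1,3], [1,4], [1,5], [1,6], [1,7], [2,3], [2,4], [2,5], [2,6], [2,7], [3,4], [3,5], [3,6], [3,7], [4,5], [4,6], [4,7], [5,6], [5,7], [6,7]
  2-simplices (14): [1,2,3], [1,2,5], [1,3,4], [1,4,6], [1,5,7], [1,6,7], [2,3,6], [2,4,5], [2,4,7], [2,6,7], [3,4,7], [3,5,6], [3,5,7], [4,5,6]

giving chain groups C_0 ≅ Z^7, C_1 ≅ Z^21, C_2 ≅ Z^14.

∂_1: C_1 → C_0 sends each edge [p,q] (with p < q) to q − p. For instance
  ∂[3,4] = [4] − [3].
The 7×21 boundary matrix has rank 6 and Smith normal form diag(1,1,1,1,1,1).

Boundary ∂_2: C_2 → C_1 acts by ∂[p,q,r] = [q,r] − [p,r] + [p,q]. For instance
  ∂[4,5,6] = [5,6] − [4,6] + [4,5],
  ∂[3,4,7] = [4,7] − [3,7] + [3,4].
As a 21×14 matrix over Z this has rank 13, with invariant factors (1,1,1,1,1,1,1,1,1,1,1,1,1).

Now H_k = ker ∂_k / im ∂_{k+1}, so:

  H_0: rank C_0 − rank ∂_1 = 7 − 6 = 1, and the invariant factors of ∂_1 are all 1, so H_0 ≅ Z.
  H_1: rank ker ∂_1 − rank ∂_2 = (21 − 6) − 13 = 2, and the invariant factors of ∂_2 are all 1, so H_1 ≅ Z^2.
  H_2: rank ker ∂_2 − rank ∂_3 = (14 − 13) − 0 = 1, and there is no ∂_3, so H_2 ≅ Z.

(K is a triangulation of the torus T^2.)

H_0 ≅ Z,  H_1 ≅ Z^2,  H_2 ≅ Z.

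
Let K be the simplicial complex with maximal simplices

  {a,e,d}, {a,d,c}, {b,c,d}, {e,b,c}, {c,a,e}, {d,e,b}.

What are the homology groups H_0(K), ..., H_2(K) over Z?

H_0 ≅ Z,  H_1 = 0,  H_2 ≅ Z.

We work with the vertex ordering a < b < c < d < e. The simplices of K, each written with vertices in increasing order, are:

  0-simplices (5): a, b, c, d, e
  1-simplices (9): ac, ad, ae, bc, bd, be, cd, ce, de
  2-simplices (6): acd, ace, ade, bcd, bce, bde

so the chain groups are C_0 ≅ Z^5, C_1 ≅ Z^9, C_2 ≅ Z^6.

∂_1: C_1 → C_0 is given by ∂[p,q] = [q] − [p]. For instance
  ∂cd = d − c.
This gives a 5×9 integer matrix of rank 4; reducing to Smith normal form yields diagonal entries (1,1,1,1).

The boundary map ∂_2: C_2 → C_1 acts by ∂[p,q,r] = [q,r] − [p,r] + [p,q]. For instance
  ∂bde = de − be + bd,
  ∂acd = cd − ad + ac.
The 9×6 boundary matrix has rank 5 and Smith normal form diag(1,1,1,1,1).

Computing H_k = (kernel of ∂_k) / (image of ∂_{k+1}):

  H_0: rank C_0 − rank ∂_1 = 5 − 4 = 1, and the invariant factors of ∂_1 are all 1, so H_0 = Z.
  H_1: rank ker ∂_1 − rank ∂_2 = (9 − 4) − 5 = 0, and the invariant factors of ∂_2 are all 1, so H_1 = 0.
  H_2: rank ker ∂_2 − rank ∂_3 = (6 − 5) − 0 = 1, and there is no ∂_3, so H_2 = Z.

As a check, the Euler characteristic is 5 − 9 + 6 = 2, which agrees with 1 − 0 + 1 = 2.
(K is a triangulation of the 2-sphere S^2.)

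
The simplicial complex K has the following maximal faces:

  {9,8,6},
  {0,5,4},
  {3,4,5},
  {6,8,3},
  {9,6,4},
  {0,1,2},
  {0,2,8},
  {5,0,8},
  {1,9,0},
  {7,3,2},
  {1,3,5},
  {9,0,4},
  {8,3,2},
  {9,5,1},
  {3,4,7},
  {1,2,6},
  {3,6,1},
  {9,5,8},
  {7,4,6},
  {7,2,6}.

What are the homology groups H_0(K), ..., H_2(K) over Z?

H_0 = Z,  H_1 = Z ⊕ Z/2Z,  H_2 = 0.

Fix the vertex order 0 < 1 < 2 < 3 < 4 < 5 < 6 < 7 < 8 < 9 and write every simplex with vertices in increasing order. Then dim K = 2 and the simplices of K are:

  0-simplices (10): [0], [1], [2], [3], [4], [5], [6], [7], [8], [9]
  1-simplices (30): (30 of them)
  2-simplices (20): (20 of them)

Hence C_0 ≅ Z^10, C_1 ≅ Z^30, C_2 ≅ Z^20.

The boundary map ∂_1: C_1 → C_0 is given by ∂[p,q] = [q] − [p].
The resulting 10×30 matrix has rank 9, and its Smith normal form has invariant factors (1,1,1,1,1,1,1,1,1).

∂_2: C_2 → C_1 maps a triangle to the signed sum of its edges. For instance
  ∂[6,8,9] = [8,9] − [6,9] + [6,8],
  ∂[2,3,7] = [3,7] − [2,7] + [2,3].
As a 30×20 matrix over Z this has rank 20, with invariant factors (1,1,1,1,1,1,1,1,1,1,1,1,1,1,1,1,1,1,1,2).

Reading off H_k = ker ∂_k / im ∂_{k+1}:

  H_0: rank C_0 − rank ∂_1 = 10 − 9 = 1, and the invariant factors of ∂_1 are all 1, so H_0 ≅ Z.
  H_1: rank ker ∂_1 − rank ∂_2 = (30 − 9) − 20 = 1, and ∂_2 has invariant factor 2 > 1, so H_1 ≅ Z ⊕ Z/2Z.
  H_2: rank ker ∂_2 − rank ∂_3 = (20 − 20) − 0 = 0, and there is no ∂_3, so H_2 ≅ 0.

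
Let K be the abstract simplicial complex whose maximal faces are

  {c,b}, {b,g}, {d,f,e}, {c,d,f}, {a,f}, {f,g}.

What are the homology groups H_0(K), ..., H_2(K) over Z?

H_0 = Z,  H_1 = Z,  H_2 = 0.

K has 7 vertices, 9 edges, 2 triangles.
rank ∂_0 = 0, rank ∂_1 = 6 ⇒ b_0 = 7 − 0 − 6 = 1; all invariant factors of ∂_1 are 1 so no torsion. So H_0 = Z.
rank ∂_1 = 6, rank ∂_2 = 2 ⇒ b_1 = 9 − 6 − 2 = 1; all invariant factors of ∂_2 are 1 so no torsion. So H_1 = Z.
rank ∂_2 = 2, rank ∂_3 = 0 ⇒ b_2 = 2 − 2 − 0 = 0. So H_2 = 0.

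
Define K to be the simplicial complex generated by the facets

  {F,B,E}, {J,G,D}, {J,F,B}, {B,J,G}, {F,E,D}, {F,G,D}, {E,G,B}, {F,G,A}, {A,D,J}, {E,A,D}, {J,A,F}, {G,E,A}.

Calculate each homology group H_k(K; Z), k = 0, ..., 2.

H_0 = Z,  H_1 = Z/2Z,  H_2 = 0.

We work with the vertex ordering A < B < D < E < F < G < J. The simplices of K, each written with vertices in increasing order, are:

  0-simplices (7): A, B, D, E, F, G, J
  1-simplices (18): AD, AE, AF, AG, AJ, BE, BF, BG, BJ, DE, DF, DG, DJ, EF, EG, FG, FJ, GJ
  2-simplices (12): ADE, ADJ, AEG, AFG, AFJ, BEF, BEG, BFJ, BGJ, DEF, DFG, DGJ

so the chain groups are C_0 ≅ Z^7, C_1 ≅ Z^18, C_2 ≅ Z^12.

∂_1: C_1 → C_0 maps an edge to its endpoints' difference, ∂[p,q] = q − p. For instance
  ∂BF = F − B.
The 7×18 boundary matrix has rank 6 and Smith normal form diag(1,1,1,1,1,1).

∂_2: C_2 → C_1 maps a triangle to the signed sum of its edges. For instance
  ∂BGJ = GJ − BJ + BG,
  ∂DEF = EF − DF + DE.
The resulting 18×12 matrix has rank 12, and its Smith normal form has invariant factors (1,1,1,1,1,1,1,1,1,1,1,2).

Computing H_k = (kernel of ∂_k) / (image of ∂_{k+1}):

  H_0: rank C_0 − rank ∂_1 = 7 − 6 = 1, and the invariant factors of ∂_1 are all 1, so H_0 = Z.
  H_1: rank ker ∂_1 − rank ∂_2 = (18 − 6) − 12 = 0, and ∂_2 has invariant factor 2 > 1, so H_1 = Z/2Z.
  H_2: rank ker ∂_2 − rank ∂_3 = (12 − 12) − 0 = 0, and there is no ∂_3, so H_2 = 0.

As a check, the Euler characteristic is 7 − 18 + 12 = 1, which agrees with 1 − 0 + 0 = 1.
(K is a triangulation of the real projective plane RP^2.)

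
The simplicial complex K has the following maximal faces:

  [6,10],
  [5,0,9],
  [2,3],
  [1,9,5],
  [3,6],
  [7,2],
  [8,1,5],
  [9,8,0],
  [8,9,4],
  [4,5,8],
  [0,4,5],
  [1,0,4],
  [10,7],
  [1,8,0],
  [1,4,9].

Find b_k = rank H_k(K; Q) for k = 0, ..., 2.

b_0 = 2, b_1 = 1, b_2 = 0.

We work with the vertex ordering 0 < 1 < 2 < 3 < 4 < 5 < 6 < 7 < 8 < 9 < 10. The simplices of K, each written with vertices in increasing order, are:

  0-simplices (11): [0], [1], [2], [3], [4], [5], [6], [7], [8], [9], [10]
  1-simplices (20): [0,1], [0,4], [0,5], [0,8], [0,9], [1,4], [1,5], [1,8], [1,9], [2,3], [2,7], [3,6], [4,5], [4,8], [4,9], [5,8], [5,9], [6,10], [7,10], [8,9]
  2-simplices (10): [0,1,4], [0,1,8], [0,4,5], [0,5,9], [0,8,9], [1,4,9], [1,5,8], [1,5,9], [4,5,8], [4,8,9]

so the chain groups are C_0 ≅ Z^11, C_1 ≅ Z^20, C_2 ≅ Z^10.

∂_1: C_1 → C_0 is given by ∂[p,q] = [q] − [p]. For instance
  ∂[4,9] = [9] − [4].
The 11×20 boundary matrix has rank 9 and Smith normal form diag(1,1,1,1,1,1,1,1,1).

The boundary map ∂_2: C_2 → C_1 sends each 2-simplex [p,q,r] to [q,r] − [p,r] + [p,q]. For instance
  ∂[0,5,9] = [5,9] − [0,9] + [0,5],
  ∂[4,5,8] = [5,8] − [4,8] + [4,5].
As a 20×10 matrix over Z this has rank 10, with invariant factors (1,1,1,1,1,1,1,1,1,2).

Computing H_k = (kernel of ∂_k) / (image of ∂_{k+1}):

  H_0: rank C_0 − rank ∂_1 = 11 − 9 = 2, and the invariant factors of ∂_1 are all 1, so H_0 ≅ Z^2.
  H_1: rank ker ∂_1 − rank ∂_2 = (20 − 9) − 10 = 1, and ∂_2 has invariant factor 2 > 1, so H_1 ≅ Z ⊕ Z/2Z.
  H_2: rank ker ∂_2 − rank ∂_3 = (10 − 10) − 0 = 0, and there is no ∂_3, so H_2 ≅ 0.

As a check, the Euler characteristic is 11 − 20 + 10 = 1, which agrees with 2 − 1 + 0 = 1.

Hence the Betti numbers are b_0 = 2, b_1 = 1, b_2 = 0.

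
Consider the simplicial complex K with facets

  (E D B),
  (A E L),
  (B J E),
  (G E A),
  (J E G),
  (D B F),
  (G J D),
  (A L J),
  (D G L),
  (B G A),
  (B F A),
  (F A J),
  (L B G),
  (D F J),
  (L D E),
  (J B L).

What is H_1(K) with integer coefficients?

H_1 ≅ Z^2.

Order the vertices as A < B < D < E < F < G < J < L. Listing each simplex with vertices in this order, K has dimension 2 with simplices:

  0-simplices (8): A, B, D, E, F, G, J, L
  1-simplices (24): AB, AE, AF, AG, AJ, AL, BD, BE, BF, BG, BJ, BL, DE, DF, DG, DJ, DL, EG, EJ, EL, FJ, GJ, GL, JL
  2-simplices (16): ABF, ABG, AEG, AEL, AFJ, AJL, BDE, BDF, BEJ, BGL, BJL, DEL, DFJ, DGJ, DGL, EGJ

Hence C_0 ≅ Z^8, C_1 ≅ Z^24, C_2 ≅ Z^16.

The boundary map ∂_1: C_1 → C_0 sends each edge [p,q] (with p < q) to q − p. For instance
  ∂DJ = J − D.
The resulting 8×24 matrix has rank 7, and its Smith normal form has invariant factors (1,1,1,1,1,1,1).

∂_2: C_2 → C_1 acts by ∂[p,q,r] = [q,r] − [p,r] + [p,q]. For instance
  ∂AJL = JL − AL + AJ,
  ∂BDE = DE − BE + BD.
The 24×16 boundary matrix has rank 15 and Smith normal form diag(1,1,1,1,1,1,1,1,1,1,1,1,1,1,1).

Now H_k = ker ∂_k / im ∂_{k+1}, so:

  H_1: rank ker ∂_1 − rank ∂_2 = (24 − 7) − 15 = 2, and the invariant factors of ∂_2 are all 1, so H_1 ≅ Z^2.

(K is a triangulation of the torus T^2.)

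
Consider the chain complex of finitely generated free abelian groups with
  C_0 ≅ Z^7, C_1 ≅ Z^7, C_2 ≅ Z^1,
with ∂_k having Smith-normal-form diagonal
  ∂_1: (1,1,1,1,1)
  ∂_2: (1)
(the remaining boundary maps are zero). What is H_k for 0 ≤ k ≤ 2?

H_0: b_0 = 7 − 0 − 5 = 2; torsion from ∂_1 factors > 1: none. So H_0 ≅ Z^2.
H_1: b_1 = 7 − 5 − 1 = 1; torsion from ∂_2 factors > 1: none. So H_1 ≅ Z.
H_2: b_2 = 1 − 1 − 0 = 0; torsion from ∂_3 factors > 1: none. So H_2 ≅ 0.

H_0 ≅ Z^2,  H_1 ≅ Z,  H_2 = 0.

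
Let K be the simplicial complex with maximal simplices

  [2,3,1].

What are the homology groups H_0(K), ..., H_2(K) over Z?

K has 3 vertices, 3 edges, 1 triangle.
rank ∂_0 = 0, rank ∂_1 = 2 ⇒ b_0 = 3 − 0 − 2 = 1; all invariant factors of ∂_1 are 1 so no torsion. So H_0 ≅ Z.
rank ∂_1 = 2, rank ∂_2 = 1 ⇒ b_1 = 3 − 2 − 1 = 0; all invariant factors of ∂_2 are 1 so no torsion. So H_1 ≅ 0.
rank ∂_2 = 1, rank ∂_3 = 0 ⇒ b_2 = 1 − 1 − 0 = 0. So H_2 ≅ 0.

H_0 = Z,  H_1 = 0,  H_2 = 0.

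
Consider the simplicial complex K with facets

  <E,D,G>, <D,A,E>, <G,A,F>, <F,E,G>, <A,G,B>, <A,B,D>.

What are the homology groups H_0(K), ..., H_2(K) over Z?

H_0 ≅ Z,  H_1 ≅ Z,  H_2 = 0.

K has 6 vertices, 12 edges, 6 triangles.
rank ∂_0 = 0, rank ∂_1 = 5 ⇒ b_0 = 6 − 0 − 5 = 1; all invariant factors of ∂_1 are 1 so no torsion. So H_0 ≅ Z.
rank ∂_1 = 5, rank ∂_2 = 6 ⇒ b_1 = 12 − 5 − 6 = 1; all invariant factors of ∂_2 are 1 so no torsion. So H_1 ≅ Z.
rank ∂_2 = 6, rank ∂_3 = 0 ⇒ b_2 = 6 − 6 − 0 = 0. So H_2 ≅ 0.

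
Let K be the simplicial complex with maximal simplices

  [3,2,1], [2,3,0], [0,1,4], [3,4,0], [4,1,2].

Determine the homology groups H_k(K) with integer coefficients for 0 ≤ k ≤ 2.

H_0 ≅ Z,  H_1 ≅ Z,  H_2 = 0.

We work with the vertex ordering 0 < 1 < 2 < 3 < 4. The simplices of K, each written with vertices in increasing order, are:

  0-simplices (5): [0], [1], [2], [3], [4]
  1-simplices (10): [0,1], [0,2], [0,3], [0,4], [1,2], [1,3], [1,4], [2,3], [2,4], [3,4]
  2-simplices (5): [0,1,4], [0,2,3], [0,3,4], [1,2,3], [1,2,4]

giving chain groups C_0 ≅ Z^5, C_1 ≅ Z^10, C_2 ≅ Z^5.

The boundary map ∂_1: C_1 → C_0 maps an edge to its endpoints' difference, ∂[p,q] = q − p.
This gives a 5×10 integer matrix of rank 4; reducing to Smith normal form yields diagonal entries (1,1,1,1).

The boundary map ∂_2: C_2 → C_1 sends each 2-simplex [p,q,r] to [q,r] − [p,r] + [p,q]. For instance
  ∂[1,2,4] = [2,4] − [1,4] + [1,2],
  ∂[0,3,4] = [3,4] − [0,4] + [0,3].
The 10×5 boundary matrix has rank 5 and Smith normal form diag(1,1,1,1,1).

Reading off H_k = ker ∂_k / im ∂_{k+1}:

  H_0: rank C_0 − rank ∂_1 = 5 − 4 = 1, and the invariant factors of ∂_1 are all 1, so H_0 = Z.
  H_1: rank ker ∂_1 − rank ∂_2 = (10 − 4) − 5 = 1, and the invariant factors of ∂_2 are all 1, so H_1 = Z.
  H_2: rank ker ∂_2 − rank ∂_3 = (5 − 5) − 0 = 0, and there is no ∂_3, so H_2 = 0.

As a check, the Euler characteristic is 5 − 10 + 5 = 0, which agrees with 1 − 1 + 0 = 0.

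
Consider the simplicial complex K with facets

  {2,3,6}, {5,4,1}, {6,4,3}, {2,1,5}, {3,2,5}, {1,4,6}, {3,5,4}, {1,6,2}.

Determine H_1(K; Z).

H_1 = 0.

Fix the vertex order 1 < 2 < 3 < 4 < 5 < 6 and write every simplex with vertices in increasing order. Then dim K = 2 and the simplices of K are:

  0-simplices (6): [1], [2], [3], [4], [5], [6]
  1-simplices (12): [1,2], [1,4], [1,5], [1,6], [2,3], [2,5], [2,6], [3,4], [3,5], [3,6], [4,5], [4,6]
  2-simplices (8): [1,2,5], [1,2,6], [1,4,5], [1,4,6], [2,3,5], [2,3,6], [3,4,5], [3,4,6]

Hence C_0 ≅ Z^6, C_1 ≅ Z^12, C_2 ≅ Z^8.

Boundary ∂_1: C_1 → C_0 maps an edge to its endpoints' difference, ∂[p,q] = q − p.
The 6×12 boundary matrix has rank 5 and Smith normal form diag(1,1,1,1,1).

Boundary ∂_2: C_2 → C_1 sends each 2-simplex [p,q,r] to [q,r] − [p,r] + [p,q]. For instance
  ∂[1,4,6] = [4,6] − [1,6] + [1,4],
  ∂[1,2,5] = [2,5] − [1,5] + [1,2].
This gives a 12×8 integer matrix of rank 7; reducing to Smith normal form yields diagonal entries (1,1,1,1,1,1,1).

Now H_k = ker ∂_k / im ∂_{k+1}, so:

  H_1: rank ker ∂_1 − rank ∂_2 = (12 − 5) − 7 = 0, and the invariant factors of ∂_2 are all 1, so H_1 = 0.

(K is a triangulation of the 2-sphere S^2.)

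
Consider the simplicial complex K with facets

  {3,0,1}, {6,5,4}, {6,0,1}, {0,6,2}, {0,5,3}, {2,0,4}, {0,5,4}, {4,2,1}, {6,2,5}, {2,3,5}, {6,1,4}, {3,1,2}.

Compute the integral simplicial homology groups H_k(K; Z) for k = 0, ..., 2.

H_0 ≅ Z,  H_1 ≅ Z/2,  H_2 = 0.

Take the total order 0 < 1 < 2 < 3 < 4 < 5 < 6 on the vertex set. Then K (dimension 2) consists of the simplices:

  0-simplices (7): [0], [1], [2], [3], [4], [5], [6]
  1-simplices (18): [0,1], [0,2], [0,3], [0,4], [0,5], [0,6], [1,2], [1,3], [1,4], [1,6], [2,3], [2,4], [2,5], [2,6], [3,5], [4,5], [4,6], [5,6]
  2-simplices (12): [0,1,3], [0,1,6], [0,2,4], [0,2,6], [0,3,5], [0,4,5], [1,2,3], [1,2,4], [1,4,6], [2,3,5], [2,5,6], [4,5,6]

giving chain groups C_0 ≅ Z^7, C_1 ≅ Z^18, C_2 ≅ Z^12.

The boundary map ∂_1: C_1 → C_0 maps an edge to its endpoints' difference, ∂[p,q] = q − p.
The resulting 7×18 matrix has rank 6, and its Smith normal form has invariant factors (1,1,1,1,1,1).

The boundary map ∂_2: C_2 → C_1 acts by ∂[p,q,r] = [q,r] − [p,r] + [p,q]. For instance
  ∂[0,2,6] = [2,6] − [0,6] + [0,2],
  ∂[0,4,5] = [4,5] − [0,5] + [0,4].
As a 18×12 matrix over Z this has rank 12, with invariant factors (1,1,1,1,1,1,1,1,1,1,1,2).

Now H_k = ker ∂_k / im ∂_{k+1}, so:

  H_0: rank C_0 − rank ∂_1 = 7 − 6 = 1, and the invariant factors of ∂_1 are all 1, so H_0 ≅ Z.
  H_1: rank ker ∂_1 − rank ∂_2 = (18 − 6) − 12 = 0, and ∂_2 has invariant factor 2 > 1, so H_1 ≅ Z/2.
  H_2: rank ker ∂_2 − rank ∂_3 = (12 − 12) − 0 = 0, and there is no ∂_3, so H_2 ≅ 0.

(K is a triangulation of the real projective plane RP^2.)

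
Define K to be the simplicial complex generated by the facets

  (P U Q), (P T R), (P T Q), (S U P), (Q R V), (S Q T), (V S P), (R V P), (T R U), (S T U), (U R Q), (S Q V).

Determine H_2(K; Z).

Order the vertices as P < Q < R < S < T < U < V. Listing each simplex with vertices in this order, K has dimension 2 with simplices:

  0-simplices (7): P, Q, R, S, T, U, V
  1-simplices (18): PQ, PR, PS, PT, PU, PV, QR, QS, QT, QU, QV, RT, RU, RV, ST, SU, SV, TU
  2-simplices (12): PQT, PQU, PRT, PRV, PSU, PSV, QRU, QRV, QST, QSV, RTU, STU

giving chain groups C_0 ≅ Z^7, C_1 ≅ Z^18, C_2 ≅ Z^12.

Boundary ∂_1: C_1 → C_0 sends each edge [p,q] (with p < q) to q − p.
The 7×18 boundary matrix has rank 6 and Smith normal form diag(1,1,1,1,1,1).

∂_2: C_2 → C_1 acts by ∂[p,q,r] = [q,r] − [p,r] + [p,q]. For instance
  ∂PQT = QT − PT + PQ,
  ∂QRU = RU − QU + QR.
The resulting 18×12 matrix has rank 12, and its Smith normal form has invariant factors (1,1,1,1,1,1,1,1,1,1,1,2).

Now H_k = ker ∂_k / im ∂_{k+1}, so:

  H_2: rank ker ∂_2 − rank ∂_3 = (12 − 12) − 0 = 0, and there is no ∂_3, so H_2 ≅ 0.

(K is a triangulation of the real projective plane RP^2.)

H_2 ≅ 0.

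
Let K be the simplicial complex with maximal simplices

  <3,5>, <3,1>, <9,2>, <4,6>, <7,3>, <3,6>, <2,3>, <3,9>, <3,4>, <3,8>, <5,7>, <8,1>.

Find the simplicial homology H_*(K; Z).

Fix the vertex order 1 < 2 < 3 < 4 < 5 < 6 < 7 < 8 < 9 and write every simplex with vertices in increasing order. Then dim K = 1 and the simplices of K are:

  0-simplices (9): [1], [2], [3], [4], [5], [6], [7], [8], [9]
  1-simplices (12): [1,3], [1,8], [2,3], [2,9], [3,4], [3,5], [3,6], [3,7], [3,8], [3,9], [4,6], [5,7]

Hence C_0 ≅ Z^9, C_1 ≅ Z^12.

∂_1: C_1 → C_0 maps an edge to its endpoints' difference, ∂[p,q] = q − p. For instance
  ∂[3,5] = [5] − [3].
As a 9×12 matrix over Z this has rank 8, with invariant factors (1,1,1,1,1,1,1,1).

Now H_k = ker ∂_k / im ∂_{k+1}, so:

  H_0: rank C_0 − rank ∂_1 = 9 − 8 = 1, and the invariant factors of ∂_1 are all 1, so H_0 = Z.
  H_1: rank ker ∂_1 − rank ∂_2 = (12 − 8) − 0 = 4, and there is no ∂_2, so H_1 = Z^4.

(K is a triangulation of a wedge of 4 circles.)

H_0 = Z,  H_1 = Z^4.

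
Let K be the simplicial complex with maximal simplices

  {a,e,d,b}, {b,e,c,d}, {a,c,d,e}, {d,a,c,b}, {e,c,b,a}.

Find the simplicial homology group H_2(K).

Order the vertices as a < b < c < d < e. Listing each simplex with vertices in this order, K has dimension 3 with simplices:

  0-simplices (5): a, b, c, d, e
  1-simplices (10): ab, ac, ad, ae, bc, bd, be, cd, ce, de
  2-simplices (10): abc, abd, abe, acd, ace, ade, bcd, bce, bde, cde
  3-simplices (5): abcd, abce, abde, acde, bcde

so the chain groups are C_0 ≅ Z^5, C_1 ≅ Z^10, C_2 ≅ Z^10, C_3 ≅ Z^5.

∂_1: C_1 → C_0 is given by ∂[p,q] = [q] − [p]. For instance
  ∂bd = d − b.
As a 5×10 matrix over Z this has rank 4, with invariant factors (1,1,1,1).

The boundary map ∂_2: C_2 → C_1 acts by ∂[p,q,r] = [q,r] − [p,r] + [p,q]. For instance
  ∂ace = ce − ae + ac,
  ∂abc = bc − ac + ab.
This gives a 10×10 integer matrix of rank 6; reducing to Smith normal form yields diagonal entries (1,1,1,1,1,1).

Boundary ∂_3: C_3 → C_2 sends each 3-simplex σ to the alternating sum Σ_i (−1)^i (σ with its i-th vertex removed). For instance
  ∂abce = bce − ace + abe − abc,
  ∂abcd = bcd − acd + abd − abc.
The resulting 10×5 matrix has rank 4, and its Smith normal form has invariant factors (1,1,1,1).

Now H_k = ker ∂_k / im ∂_{k+1}, so:

  H_2: rank ker ∂_2 − rank ∂_3 = (10 − 6) − 4 = 0, and the invariant factors of ∂_3 are all 1, so H_2 = 0.

H_2 ≅ 0.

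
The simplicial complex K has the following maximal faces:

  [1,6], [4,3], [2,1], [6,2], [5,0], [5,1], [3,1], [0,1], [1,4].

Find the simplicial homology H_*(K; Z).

H_0 = Z,  H_1 = Z^3.

Order the vertices as 0 < 1 < 2 < 3 < 4 < 5 < 6. Listing each simplex with vertices in this order, K has dimension 1 with simplices:

  0-simplices (7): [0], [1], [2], [3], [4], [5], [6]
  1-simplices (9): [0,1], [0,5], [1,2], [1,3], [1,4], [1,5], [1,6], [2,6], [3,4]

so the chain groups are C_0 ≅ Z^7, C_1 ≅ Z^9.

Boundary ∂_1: C_1 → C_0 is given by ∂[p,q] = [q] − [p]. For instance
  ∂[1,5] = [5] − [1].
This gives a 7×9 integer matrix of rank 6; reducing to Smith normal form yields diagonal entries (1,1,1,1,1,1).

Computing H_k = (kernel of ∂_k) / (image of ∂_{k+1}):

  H_0: rank C_0 − rank ∂_1 = 7 − 6 = 1, and the invariant factors of ∂_1 are all 1, so H_0 = Z.
  H_1: rank ker ∂_1 − rank ∂_2 = (9 − 6) − 0 = 3, and there is no ∂_2, so H_1 = Z^3.

As a check, the Euler characteristic is 7 − 9 = -2, which agrees with 1 − 3 = -2.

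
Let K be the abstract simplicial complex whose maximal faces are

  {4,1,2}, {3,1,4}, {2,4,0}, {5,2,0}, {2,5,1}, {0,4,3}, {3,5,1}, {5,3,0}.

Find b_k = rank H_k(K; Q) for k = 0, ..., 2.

b_0 = 1, b_1 = 0, b_2 = 1.

We work with the vertex ordering 0 < 1 < 2 < 3 < 4 < 5. The simplices of K, each written with vertices in increasing order, are:

  0-simplices (6): [0], [1], [2], [3], [4], [5]
  1-simplices (12): [0,2], [0,3], [0,4], [0,5], [1,2], [1,3], [1,4], [1,5], [2,4], [2,5], [3,4], [3,5]
  2-simplices (8): [0,2,4], [0,2,5], [0,3,4], [0,3,5], [1,2,4], [1,2,5], [1,3,4], [1,3,5]

Hence C_0 ≅ Z^6, C_1 ≅ Z^12, C_2 ≅ Z^8.

Boundary ∂_1: C_1 → C_0 sends each edge [p,q] (with p < q) to q − p.
This gives a 6×12 integer matrix of rank 5; reducing to Smith normal form yields diagonal entries (1,1,1,1,1).

The boundary map ∂_2: C_2 → C_1 maps a triangle to the signed sum of its edges. For instance
  ∂[1,2,5] = [2,5] − [1,5] + [1,2],
  ∂[0,3,4] = [3,4] − [0,4] + [0,3].
The 12×8 boundary matrix has rank 7 and Smith normal form diag(1,1,1,1,1,1,1).

Computing H_k = (kernel of ∂_k) / (image of ∂_{k+1}):

  H_0: rank C_0 − rank ∂_1 = 6 − 5 = 1, and the invariant factors of ∂_1 are all 1, so H_0 ≅ Z.
  H_1: rank ker ∂_1 − rank ∂_2 = (12 − 5) − 7 = 0, and the invariant factors of ∂_2 are all 1, so H_1 ≅ 0.
  H_2: rank ker ∂_2 − rank ∂_3 = (8 − 7) − 0 = 1, and there is no ∂_3, so H_2 ≅ Z.

Hence the Betti numbers are b_0 = 1, b_1 = 0, b_2 = 1.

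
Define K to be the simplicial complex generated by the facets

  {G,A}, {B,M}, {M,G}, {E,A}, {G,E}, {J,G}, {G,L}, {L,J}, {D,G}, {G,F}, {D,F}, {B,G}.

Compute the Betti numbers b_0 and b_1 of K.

We work with the vertex ordering A < B < D < E < F < G < J < L < M. The simplices of K, each written with vertices in increasing order, are:

  0-simplices (9): A, B, D, E, F, G, J, L, M
  1-simplices (12): AE, AG, BG, BM, DF, DG, EG, FG, GJ, GL, GM, JL

so the chain groups are C_0 ≅ Z^9, C_1 ≅ Z^12.

∂_1: C_1 → C_0 maps an edge to its endpoints' difference, ∂[p,q] = q − p. For instance
  ∂AG = G − A.
As a 9×12 matrix over Z this has rank 8, with invariant factors (1,1,1,1,1,1,1,1).

From H_k ≅ ker(∂_k) / im(∂_{k+1}) we obtain:

  H_0: rank C_0 − rank ∂_1 = 9 − 8 = 1, and the invariant factors of ∂_1 are all 1, so H_0 = Z.
  H_1: rank ker ∂_1 − rank ∂_2 = (12 − 8) − 0 = 4, and there is no ∂_2, so H_1 = Z^4.

(K is a triangulation of a wedge of 4 circles.)

Hence the Betti numbers are b_0 = 1, b_1 = 4.

b_0 = 1, b_1 = 4.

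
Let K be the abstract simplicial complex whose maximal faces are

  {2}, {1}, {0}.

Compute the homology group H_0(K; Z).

Order the vertices as 0 < 1 < 2. Listing each simplex with vertices in this order, K has dimension 0 with simplices:

  0-simplices (3): [0], [1], [2]

Hence C_0 ≅ Z^3.

Reading off H_k = ker ∂_k / im ∂_{k+1}:

  H_0: rank C_0 − rank ∂_1 = 3 − 0 = 3, and there is no ∂_1, so H_0 ≅ Z^3.

H_0 = Z^3.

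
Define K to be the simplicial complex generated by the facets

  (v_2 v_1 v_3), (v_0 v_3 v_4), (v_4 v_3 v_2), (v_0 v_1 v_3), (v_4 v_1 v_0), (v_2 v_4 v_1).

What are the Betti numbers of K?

We work with the vertex ordering v_0 < v_1 < v_2 < v_3 < v_4. The simplices of K, each written with vertices in increasing order, are:

  0-simplices (5): [v_0], [v_1], [v_2], [v_3], [v_4]
  1-simplices (9): [v_0,v_1], [v_0,v_3], [v_0,v_4], [v_1,v_2], [v_1,v_3], [v_1,v_4], [v_2,v_3], [v_2,v_4], [v_3,v_4]
  2-simplices (6): [v_0,v_1,v_3], [v_0,v_1,v_4], [v_0,v_3,v_4], [v_1,v_2,v_3], [v_1,v_2,v_4], [v_2,v_3,v_4]

Hence C_0 ≅ Z^5, C_1 ≅ Z^9, C_2 ≅ Z^6.

∂_1: C_1 → C_0 is given by ∂[p,q] = [q] − [p].
The 5×9 boundary matrix has rank 4 and Smith normal form diag(1,1,1,1).

The boundary map ∂_2: C_2 → C_1 sends each 2-simplex [p,q,r] to [q,r] − [p,r] + [p,q]. For instance
  ∂[v_1,v_2,v_4] = [v_2,v_4] − [v_1,v_4] + [v_1,v_2],
  ∂[v_1,v_2,v_3] = [v_2,v_3] − [v_1,v_3] + [v_1,v_2].
The resulting 9×6 matrix has rank 5, and its Smith normal form has invariant factors (1,1,1,1,1).

Computing H_k = (kernel of ∂_k) / (image of ∂_{k+1}):

  H_0: rank C_0 − rank ∂_1 = 5 − 4 = 1, and the invariant factors of ∂_1 are all 1, so H_0 = Z.
  H_1: rank ker ∂_1 − rank ∂_2 = (9 − 4) − 5 = 0, and the invariant factors of ∂_2 are all 1, so H_1 = 0.
  H_2: rank ker ∂_2 − rank ∂_3 = (6 − 5) − 0 = 1, and there is no ∂_3, so H_2 = Z.

Hence the Betti numbers are b_0 = 1, b_1 = 0, b_2 = 1.

b_0 = 1, b_1 = 0, b_2 = 1.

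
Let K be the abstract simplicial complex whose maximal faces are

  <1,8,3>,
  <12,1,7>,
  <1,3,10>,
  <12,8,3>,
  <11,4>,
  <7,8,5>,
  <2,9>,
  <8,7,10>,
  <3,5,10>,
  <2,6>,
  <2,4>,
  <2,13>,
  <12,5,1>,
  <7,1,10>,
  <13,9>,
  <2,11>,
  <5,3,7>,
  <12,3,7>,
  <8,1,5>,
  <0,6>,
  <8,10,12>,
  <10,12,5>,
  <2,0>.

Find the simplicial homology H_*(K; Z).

Fix the vertex order 0 < 1 < 2 < 3 < 4 < 5 < 6 < 7 < 8 < 9 < 10 < 11 < 12 < 13 and write every simplex with vertices in increasing order. Then dim K = 2 and the simplices of K are:

  0-simplices (14): [0], [1], [2], [3], [4], [5], [6], [7], [8], [9], [10], [11], [12], [13]
  1-simplices (30): (30 of them)
  2-simplices (14): [1,3,8], [1,3,10], [1,5,8], [1,5,12], [1,7,10], [1,7,12], [3,5,7], [3,5,10], [3,7,12], [3,8,12], [5,7,8], [5,10,12], [7,8,10], [8,10,12]

so the chain groups are C_0 ≅ Z^14, C_1 ≅ Z^30, C_2 ≅ Z^14.

∂_1: C_1 → C_0 sends each edge [p,q] (with p < q) to q − p.
As a 14×30 matrix over Z this has rank 12, with invariant factors (1,1,1,1,1,1,1,1,1,1,1,1).

Boundary ∂_2: C_2 → C_1 acts by ∂[p,q,r] = [q,r] − [p,r] + [p,q]. For instance
  ∂[1,3,10] = [3,10] − [1,10] + [1,3],
  ∂[7,8,10] = [8,10] − [7,10] + [7,8].
The resulting 30×14 matrix has rank 13, and its Smith normal form has invariant factors (1,1,1,1,1,1,1,1,1,1,1,1,1).

Computing H_k = (kernel of ∂_k) / (image of ∂_{k+1}):

  H_0: rank C_0 − rank ∂_1 = 14 − 12 = 2, and the invariant factors of ∂_1 are all 1, so H_0 = Z^2.
  H_1: rank ker ∂_1 − rank ∂_2 = (30 − 12) − 13 = 5, and the invariant factors of ∂_2 are all 1, so H_1 = Z^5.
  H_2: rank ker ∂_2 − rank ∂_3 = (14 − 13) − 0 = 1, and there is no ∂_3, so H_2 = Z.

As a check, the Euler characteristic is 14 − 30 + 14 = -2, which agrees with 2 − 5 + 1 = -2.

H_0 = Z^2,  H_1 = Z^5,  H_2 = Z.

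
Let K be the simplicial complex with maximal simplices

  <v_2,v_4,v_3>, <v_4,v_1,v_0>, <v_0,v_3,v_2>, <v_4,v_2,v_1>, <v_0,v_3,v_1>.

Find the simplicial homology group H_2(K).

H_2 = 0.

Fix the vertex order v_0 < v_1 < v_2 < v_3 < v_4 and write every simplex with vertices in increasing order. Then dim K = 2 and the simplices of K are:

  0-simplices (5): [v_0], [v_1], [v_2], [v_3], [v_4]
  1-simplices (10): [v_0,v_1], [v_0,v_2], [v_0,v_3], [v_0,v_4], [v_1,v_2], [v_1,v_3], [v_1,v_4], [v_2,v_3], [v_2,v_4], [v_3,v_4]
  2-simplices (5): [v_0,v_1,v_3], [v_0,v_1,v_4], [v_0,v_2,v_3], [v_1,v_2,v_4], [v_2,v_3,v_4]

Hence C_0 ≅ Z^5, C_1 ≅ Z^10, C_2 ≅ Z^5.

Boundary ∂_1: C_1 → C_0 sends each edge [p,q] (with p < q) to q − p. For instance
  ∂[v_1,v_2] = [v_2] − [v_1].
This gives a 5×10 integer matrix of rank 4; reducing to Smith normal form yields diagonal entries (1,1,1,1).

∂_2: C_2 → C_1 maps a triangle to the signed sum of its edges. For instance
  ∂[v_1,v_2,v_4] = [v_2,v_4] − [v_1,v_4] + [v_1,v_2],
  ∂[v_0,v_1,v_3] = [v_1,v_3] − [v_0,v_3] + [v_0,v_1].
This gives a 10×5 integer matrix of rank 5; reducing to Smith normal form yields diagonal entries (1,1,1,1,1).

Now H_k = ker ∂_k / im ∂_{k+1}, so:

  H_2: rank ker ∂_2 − rank ∂_3 = (5 − 5) − 0 = 0, and there is no ∂_3, so H_2 ≅ 0.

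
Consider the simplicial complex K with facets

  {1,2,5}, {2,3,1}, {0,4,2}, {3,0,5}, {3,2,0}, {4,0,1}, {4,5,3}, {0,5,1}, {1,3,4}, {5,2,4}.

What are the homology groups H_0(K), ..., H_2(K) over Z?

K has 6 vertices, 15 edges, 10 triangles.
rank ∂_0 = 0, rank ∂_1 = 5 ⇒ b_0 = 6 − 0 − 5 = 1; all invariant factors of ∂_1 are 1 so no torsion. So H_0 = Z.
rank ∂_1 = 5, rank ∂_2 = 10 ⇒ b_1 = 15 − 5 − 10 = 0; ∂_2 has invariant factor(s) [2] giving torsion. So H_1 = Z/2Z.
rank ∂_2 = 10, rank ∂_3 = 0 ⇒ b_2 = 10 − 10 − 0 = 0. So H_2 = 0.

H_0 ≅ Z,  H_1 ≅ Z/2Z,  H_2 = 0.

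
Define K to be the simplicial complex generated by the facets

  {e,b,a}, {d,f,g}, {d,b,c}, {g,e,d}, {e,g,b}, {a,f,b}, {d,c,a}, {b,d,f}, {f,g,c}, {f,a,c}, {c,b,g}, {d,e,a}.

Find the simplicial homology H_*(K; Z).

We work with the vertex ordering a < b < c < d < e < f < g. The simplices of K, each written with vertices in increasing order, are:

  0-simplices (7): a, b, c, d, e, f, g
  1-simplices (18): ab, ac, ad, ae, af, bc, bd, be, bf, bg, cd, cf, cg, de, df, dg, eg, fg
  2-simplices (12): abe, abf, acd, acf, ade, bcd, bcg, bdf, beg, cfg, deg, dfg

giving chain groups C_0 ≅ Z^7, C_1 ≅ Z^18, C_2 ≅ Z^12.

The boundary map ∂_1: C_1 → C_0 maps an edge to its endpoints' difference, ∂[p,q] = q − p. For instance
  ∂ab = b − a.
The 7×18 boundary matrix has rank 6 and Smith normal form diag(1,1,1,1,1,1).

∂_2: C_2 → C_1 acts by ∂[p,q,r] = [q,r] − [p,r] + [p,q]. For instance
  ∂deg = eg − dg + de,
  ∂acf = cf − af + ac.
As a 18×12 matrix over Z this has rank 12, with invariant factors (1,1,1,1,1,1,1,1,1,1,1,2).

Reading off H_k = ker ∂_k / im ∂_{k+1}:

  H_0: rank C_0 − rank ∂_1 = 7 − 6 = 1, and the invariant factors of ∂_1 are all 1, so H_0 ≅ Z.
  H_1: rank ker ∂_1 − rank ∂_2 = (18 − 6) − 12 = 0, and ∂_2 has invariant factor 2 > 1, so H_1 ≅ Z/2.
  H_2: rank ker ∂_2 − rank ∂_3 = (12 − 12) − 0 = 0, and there is no ∂_3, so H_2 ≅ 0.

H_0 = Z,  H_1 = Z/2,  H_2 = 0.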